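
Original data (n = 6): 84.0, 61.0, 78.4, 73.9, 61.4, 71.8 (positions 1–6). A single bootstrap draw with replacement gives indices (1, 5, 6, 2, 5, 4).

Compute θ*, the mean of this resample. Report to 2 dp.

θ* = 68.92

Resample values: 84.0, 61.4, 71.8, 61.0, 61.4, 73.9.
Mean = (84.0 + 61.4 + 71.8 + 61.0 + 61.4 + 73.9) / 6 = 413.50 / 6 = 68.92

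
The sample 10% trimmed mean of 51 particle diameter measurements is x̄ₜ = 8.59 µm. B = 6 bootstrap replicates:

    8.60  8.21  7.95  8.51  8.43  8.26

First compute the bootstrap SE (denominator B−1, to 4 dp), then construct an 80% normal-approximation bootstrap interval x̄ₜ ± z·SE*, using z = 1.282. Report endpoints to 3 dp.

Mean of replicates = 8.3267; sum of squared deviations = 0.2789; SE* = √(0.2789/5) = 0.2362
Margin = 1.282 × 0.2362 = 0.3028
Interval: 8.59 ± 0.3028

(8.287, 8.893)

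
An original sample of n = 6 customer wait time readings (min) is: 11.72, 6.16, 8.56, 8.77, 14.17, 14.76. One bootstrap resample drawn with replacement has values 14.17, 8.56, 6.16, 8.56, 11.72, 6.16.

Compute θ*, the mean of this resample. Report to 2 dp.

θ* = 9.22

Mean = (14.17 + 8.56 + 6.16 + 8.56 + 11.72 + 6.16) / 6 = 55.330 / 6 = 9.22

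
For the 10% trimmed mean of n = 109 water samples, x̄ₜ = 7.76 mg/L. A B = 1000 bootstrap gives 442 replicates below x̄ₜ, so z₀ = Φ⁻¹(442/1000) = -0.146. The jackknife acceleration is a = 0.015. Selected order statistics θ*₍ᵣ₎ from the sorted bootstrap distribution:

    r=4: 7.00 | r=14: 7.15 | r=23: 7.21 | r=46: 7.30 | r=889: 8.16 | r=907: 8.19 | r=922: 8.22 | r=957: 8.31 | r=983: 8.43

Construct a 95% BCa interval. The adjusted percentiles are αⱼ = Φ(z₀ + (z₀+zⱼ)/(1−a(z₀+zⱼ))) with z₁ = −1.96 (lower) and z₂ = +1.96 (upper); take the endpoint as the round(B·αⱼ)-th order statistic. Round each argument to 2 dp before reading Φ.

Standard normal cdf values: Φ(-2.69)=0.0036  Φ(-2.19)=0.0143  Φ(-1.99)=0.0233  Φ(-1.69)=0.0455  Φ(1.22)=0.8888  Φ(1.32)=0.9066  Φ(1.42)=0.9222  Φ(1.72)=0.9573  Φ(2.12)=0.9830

(7.15, 8.31)

Lower: z₀ + z₁ = -0.146 + (-1.960) = -2.106; 1 − a(z₀+z₁) = 1 − (0.015)(-2.106) = 1.0316; argument = -0.146 + (-2.106)/1.0316 = -2.1875 → -2.19.
α₁ = Φ(-2.19) = 0.0143; rank = round(1000 × 0.0143) = 14; θ*₍14₎ = 7.15.
Upper: z₀ + z₂ = 1.814; 1 − a(z₀+z₂) = 0.9728; argument = 1.7187 → 1.72; α₂ = 0.9573; rank = 957; θ*₍957₎ = 8.31.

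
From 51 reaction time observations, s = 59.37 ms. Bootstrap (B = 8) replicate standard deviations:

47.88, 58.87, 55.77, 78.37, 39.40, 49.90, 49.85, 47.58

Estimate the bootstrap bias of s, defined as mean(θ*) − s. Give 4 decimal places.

mean(θ*) = (47.88 + 58.87 + 55.77 + 78.37 + 39.40 + 49.90 + 49.85 + 47.58) / 8 = 53.45250
bias = 53.45250 − 59.37

bias = −5.9175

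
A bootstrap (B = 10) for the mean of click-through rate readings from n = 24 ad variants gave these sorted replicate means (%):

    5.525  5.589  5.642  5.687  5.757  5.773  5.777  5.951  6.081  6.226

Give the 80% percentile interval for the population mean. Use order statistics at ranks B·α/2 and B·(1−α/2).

α = 0.20; lower rank = 10 × 0.100 = 1; upper rank = 10 × 0.900 = 9.
The 1st smallest replicate is 5.525; the 9th is 6.081.

(5.525, 6.081)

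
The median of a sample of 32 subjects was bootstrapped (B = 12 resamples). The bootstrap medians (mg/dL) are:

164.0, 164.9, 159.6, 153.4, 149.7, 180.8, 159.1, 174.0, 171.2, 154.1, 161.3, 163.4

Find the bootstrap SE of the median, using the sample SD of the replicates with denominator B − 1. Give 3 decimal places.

Bootstrap SE is the standard deviation of the 12 replicate medians.
Mean of replicates: (164.0 + 164.9 + 159.6 + 153.4 + 149.7 + 180.8 + 159.1 + 174.0 + 171.2 + 154.1 + 161.3 + 163.4) / 12 = 1955.5000 / 12 = 162.9583
Sum of squared deviations: (+1.0417)² + (+1.9417)² + (−3.3583)² + (−9.5583)² + (−13.2583)² + (+17.8417)² + (−3.8583)² + (+11.0417)² + (+8.2417)² + (−8.8583)² + (−1.6583)² + (+0.4417)² = 887.7492
Variance = 887.7492 / 11 = 80.7045
SE* = √80.7045

SE* = 8.984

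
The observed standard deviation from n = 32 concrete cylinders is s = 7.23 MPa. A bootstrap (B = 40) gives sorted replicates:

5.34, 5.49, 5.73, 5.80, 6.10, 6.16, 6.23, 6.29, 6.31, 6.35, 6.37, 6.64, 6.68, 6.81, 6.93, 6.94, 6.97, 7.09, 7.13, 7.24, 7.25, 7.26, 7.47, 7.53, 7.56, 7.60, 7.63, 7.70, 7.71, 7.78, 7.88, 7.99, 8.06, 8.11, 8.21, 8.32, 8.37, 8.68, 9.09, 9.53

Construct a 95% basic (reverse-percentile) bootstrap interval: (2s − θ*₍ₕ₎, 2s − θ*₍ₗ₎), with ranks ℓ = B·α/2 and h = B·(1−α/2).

(5.37, 9.12)

Percentile endpoints at ranks 1 and 39: θ*₍1₎ = 5.34, θ*₍39₎ = 9.09.
Basic interval reflects these around s:
  lower = 2 × 7.23 − 9.09 = 5.37
  upper = 2 × 7.23 − 5.34 = 9.12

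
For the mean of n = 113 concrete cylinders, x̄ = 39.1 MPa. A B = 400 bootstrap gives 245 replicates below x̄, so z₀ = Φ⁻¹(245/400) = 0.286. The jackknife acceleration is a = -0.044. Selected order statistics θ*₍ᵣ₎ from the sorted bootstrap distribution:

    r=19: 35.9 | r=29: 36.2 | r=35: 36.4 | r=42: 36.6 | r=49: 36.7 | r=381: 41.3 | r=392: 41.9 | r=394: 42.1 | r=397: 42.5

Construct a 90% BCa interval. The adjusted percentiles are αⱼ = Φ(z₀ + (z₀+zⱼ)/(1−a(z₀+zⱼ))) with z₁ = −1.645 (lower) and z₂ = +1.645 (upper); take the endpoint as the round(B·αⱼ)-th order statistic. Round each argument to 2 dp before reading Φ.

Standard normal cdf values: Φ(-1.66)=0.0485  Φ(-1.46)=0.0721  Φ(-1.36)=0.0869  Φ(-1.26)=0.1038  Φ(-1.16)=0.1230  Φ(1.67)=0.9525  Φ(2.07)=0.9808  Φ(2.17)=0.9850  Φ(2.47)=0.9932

(36.7, 41.9)

Lower: z₀ + z₁ = 0.286 + (-1.645) = -1.359; 1 − a(z₀+z₁) = 1 − (-0.044)(-1.359) = 0.9402; argument = 0.286 + (-1.359)/0.9402 = -1.1594 → -1.16.
α₁ = Φ(-1.16) = 0.1230; rank = round(400 × 0.1230) = 49; θ*₍49₎ = 36.7.
Upper: z₀ + z₂ = 1.931; 1 − a(z₀+z₂) = 1.0850; argument = 2.0658 → 2.07; α₂ = 0.9808; rank = 392; θ*₍392₎ = 41.9.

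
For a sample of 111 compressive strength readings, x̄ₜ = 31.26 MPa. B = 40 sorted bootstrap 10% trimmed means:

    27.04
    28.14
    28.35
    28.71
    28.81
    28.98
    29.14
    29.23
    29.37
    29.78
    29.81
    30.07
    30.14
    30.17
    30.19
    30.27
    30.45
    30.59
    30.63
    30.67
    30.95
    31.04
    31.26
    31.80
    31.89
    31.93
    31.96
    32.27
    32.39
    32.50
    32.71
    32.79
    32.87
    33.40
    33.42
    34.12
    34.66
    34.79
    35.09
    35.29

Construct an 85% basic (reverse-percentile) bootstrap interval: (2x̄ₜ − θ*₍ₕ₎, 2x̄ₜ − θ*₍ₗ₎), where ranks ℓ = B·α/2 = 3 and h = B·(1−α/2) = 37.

(27.86, 34.17)

Percentile endpoints at ranks 3 and 37: θ*₍3₎ = 28.35, θ*₍37₎ = 34.66.
Basic interval reflects these around x̄ₜ:
  lower = 2 × 31.26 − 34.66 = 27.86
  upper = 2 × 31.26 − 28.35 = 34.17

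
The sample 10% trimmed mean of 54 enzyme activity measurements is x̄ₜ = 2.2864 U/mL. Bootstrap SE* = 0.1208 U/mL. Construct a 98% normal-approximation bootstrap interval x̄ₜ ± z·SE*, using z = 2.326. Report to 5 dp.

Margin = 2.326 × 0.1208 = 0.280981
Interval: 2.2864 ± 0.280981

(2.00542, 2.56738)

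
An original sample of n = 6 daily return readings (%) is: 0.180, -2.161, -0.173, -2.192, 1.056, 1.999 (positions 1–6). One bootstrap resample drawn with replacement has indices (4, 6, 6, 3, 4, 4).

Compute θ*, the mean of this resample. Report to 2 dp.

θ* = -0.46

Resample values: -2.192, 1.999, 1.999, -0.173, -2.192, -2.192.
Mean = ((-2.192) + 1.999 + 1.999 + (-0.173) + (-2.192) + (-2.192)) / 6 = -2.7510 / 6 = -0.46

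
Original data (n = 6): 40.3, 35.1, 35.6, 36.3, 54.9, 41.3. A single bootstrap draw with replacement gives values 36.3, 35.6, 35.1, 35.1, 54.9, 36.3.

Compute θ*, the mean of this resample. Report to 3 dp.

θ* = 38.883

Mean = (36.3 + 35.6 + 35.1 + 35.1 + 54.9 + 36.3) / 6 = 233.30 / 6 = 38.883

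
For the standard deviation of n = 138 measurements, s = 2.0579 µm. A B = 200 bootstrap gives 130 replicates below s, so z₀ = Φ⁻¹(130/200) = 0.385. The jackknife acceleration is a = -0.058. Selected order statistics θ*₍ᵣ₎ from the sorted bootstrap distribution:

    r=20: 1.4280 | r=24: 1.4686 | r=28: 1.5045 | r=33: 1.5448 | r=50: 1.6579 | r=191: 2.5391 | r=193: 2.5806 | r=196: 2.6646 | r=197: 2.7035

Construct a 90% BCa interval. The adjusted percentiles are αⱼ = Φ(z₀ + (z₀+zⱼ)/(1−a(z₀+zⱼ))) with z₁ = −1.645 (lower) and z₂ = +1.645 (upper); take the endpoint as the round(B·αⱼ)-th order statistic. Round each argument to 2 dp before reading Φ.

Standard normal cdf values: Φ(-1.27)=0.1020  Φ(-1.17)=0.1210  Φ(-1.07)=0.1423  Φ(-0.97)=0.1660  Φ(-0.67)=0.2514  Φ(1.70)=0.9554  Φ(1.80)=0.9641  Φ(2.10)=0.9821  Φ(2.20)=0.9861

(1.5448, 2.7035)

Lower: z₀ + z₁ = 0.385 + (-1.645) = -1.260; 1 − a(z₀+z₁) = 1 − (-0.058)(-1.260) = 0.9269; argument = 0.385 + (-1.260)/0.9269 = -0.9743 → -0.97.
α₁ = Φ(-0.97) = 0.1660; rank = round(200 × 0.1660) = 33; θ*₍33₎ = 1.5448.
Upper: z₀ + z₂ = 2.030; 1 − a(z₀+z₂) = 1.1177; argument = 2.2012 → 2.20; α₂ = 0.9861; rank = 197; θ*₍197₎ = 2.7035.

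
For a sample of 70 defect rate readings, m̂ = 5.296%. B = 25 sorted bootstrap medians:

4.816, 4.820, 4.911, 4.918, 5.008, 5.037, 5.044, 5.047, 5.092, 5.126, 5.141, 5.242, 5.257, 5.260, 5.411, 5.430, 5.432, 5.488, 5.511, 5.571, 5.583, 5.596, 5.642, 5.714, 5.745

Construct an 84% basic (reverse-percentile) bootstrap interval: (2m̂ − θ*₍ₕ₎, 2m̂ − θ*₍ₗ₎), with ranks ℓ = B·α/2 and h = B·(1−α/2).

Percentile endpoints at ranks 2 and 23: θ*₍2₎ = 4.820, θ*₍23₎ = 5.642.
Basic interval reflects these around m̂:
  lower = 2 × 5.296 − 5.642 = 4.950
  upper = 2 × 5.296 − 4.820 = 5.772

(4.950, 5.772)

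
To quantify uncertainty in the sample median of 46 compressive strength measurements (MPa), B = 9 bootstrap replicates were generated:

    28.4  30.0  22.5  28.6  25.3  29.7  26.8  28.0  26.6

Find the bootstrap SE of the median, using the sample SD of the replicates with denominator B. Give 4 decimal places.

Bootstrap SE is the standard deviation of the 9 replicate medians.
Mean of replicates: (28.4 + 30.0 + 22.5 + 28.6 + 25.3 + 29.7 + 26.8 + 28.0 + 26.6) / 9 = 245.90000 / 9 = 27.32222
Sum of squared deviations: (+1.07778)² + (+2.67778)² + (−4.82222)² + (+1.27778)² + (−2.02222)² + (+2.37778)² + (−0.52222)² + (+0.67778)² + (−0.72222)² = 44.21556
Variance = 44.21556 / 9 = 4.91284
SE* = √4.91284

SE* = 2.2165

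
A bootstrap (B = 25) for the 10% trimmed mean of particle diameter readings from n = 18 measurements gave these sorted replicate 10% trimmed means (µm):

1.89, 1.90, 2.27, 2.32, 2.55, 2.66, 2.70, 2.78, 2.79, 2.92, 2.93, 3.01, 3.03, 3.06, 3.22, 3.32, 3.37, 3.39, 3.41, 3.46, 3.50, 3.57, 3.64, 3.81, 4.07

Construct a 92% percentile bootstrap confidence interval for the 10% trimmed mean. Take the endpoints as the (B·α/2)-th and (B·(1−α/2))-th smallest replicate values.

(1.89, 3.81)

α = 0.08; lower rank = 25 × 0.040 = 1; upper rank = 25 × 0.960 = 24.
The 1st smallest replicate is 1.89; the 24th is 3.81.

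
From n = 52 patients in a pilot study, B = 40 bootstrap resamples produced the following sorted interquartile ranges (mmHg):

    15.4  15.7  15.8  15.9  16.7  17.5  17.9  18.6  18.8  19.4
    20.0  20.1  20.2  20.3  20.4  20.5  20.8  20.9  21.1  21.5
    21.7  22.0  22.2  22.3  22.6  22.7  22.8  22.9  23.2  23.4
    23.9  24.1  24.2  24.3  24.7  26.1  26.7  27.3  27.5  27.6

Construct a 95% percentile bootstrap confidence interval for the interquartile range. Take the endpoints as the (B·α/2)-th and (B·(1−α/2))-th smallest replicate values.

(15.4, 27.5)

α = 0.05; lower rank = 40 × 0.025 = 1; upper rank = 40 × 0.975 = 39.
The 1st smallest replicate is 15.4; the 39th is 27.5.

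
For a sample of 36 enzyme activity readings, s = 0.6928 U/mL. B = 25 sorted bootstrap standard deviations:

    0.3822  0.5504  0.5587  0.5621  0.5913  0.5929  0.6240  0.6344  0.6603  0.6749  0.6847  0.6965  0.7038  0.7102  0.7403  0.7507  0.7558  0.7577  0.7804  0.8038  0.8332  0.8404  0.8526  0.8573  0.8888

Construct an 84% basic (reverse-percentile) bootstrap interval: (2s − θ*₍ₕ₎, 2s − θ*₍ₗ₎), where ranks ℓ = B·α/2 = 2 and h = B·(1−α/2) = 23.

(0.5330, 0.8352)

Percentile endpoints at ranks 2 and 23: θ*₍2₎ = 0.5504, θ*₍23₎ = 0.8526.
Basic interval reflects these around s:
  lower = 2 × 0.6928 − 0.8526 = 0.5330
  upper = 2 × 0.6928 − 0.5504 = 0.8352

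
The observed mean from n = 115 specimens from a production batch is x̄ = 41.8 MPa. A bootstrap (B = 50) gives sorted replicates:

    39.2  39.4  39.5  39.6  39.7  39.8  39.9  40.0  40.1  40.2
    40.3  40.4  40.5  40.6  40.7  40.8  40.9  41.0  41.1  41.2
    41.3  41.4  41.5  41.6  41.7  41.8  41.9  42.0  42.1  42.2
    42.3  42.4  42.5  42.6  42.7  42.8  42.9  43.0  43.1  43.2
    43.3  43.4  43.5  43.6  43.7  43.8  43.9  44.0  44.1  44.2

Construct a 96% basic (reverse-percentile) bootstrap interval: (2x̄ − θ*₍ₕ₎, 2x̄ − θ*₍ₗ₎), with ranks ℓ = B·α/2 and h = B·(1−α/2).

Percentile endpoints at ranks 1 and 49: θ*₍1₎ = 39.2, θ*₍49₎ = 44.1.
Basic interval reflects these around x̄:
  lower = 2 × 41.8 − 44.1 = 39.5
  upper = 2 × 41.8 − 39.2 = 44.4

(39.5, 44.4)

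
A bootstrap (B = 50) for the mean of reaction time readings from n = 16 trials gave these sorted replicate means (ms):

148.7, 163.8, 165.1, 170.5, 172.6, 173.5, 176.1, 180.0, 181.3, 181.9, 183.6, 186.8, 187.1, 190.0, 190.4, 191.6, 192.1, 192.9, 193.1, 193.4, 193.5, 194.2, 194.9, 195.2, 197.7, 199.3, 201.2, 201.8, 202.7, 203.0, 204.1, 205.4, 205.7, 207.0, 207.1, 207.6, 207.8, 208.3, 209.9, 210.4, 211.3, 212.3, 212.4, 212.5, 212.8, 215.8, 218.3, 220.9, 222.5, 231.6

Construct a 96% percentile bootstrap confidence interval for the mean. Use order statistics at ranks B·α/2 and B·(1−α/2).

α = 0.04; lower rank = 50 × 0.020 = 1; upper rank = 50 × 0.980 = 49.
The 1st smallest replicate is 148.7; the 49th is 222.5.

(148.7, 222.5)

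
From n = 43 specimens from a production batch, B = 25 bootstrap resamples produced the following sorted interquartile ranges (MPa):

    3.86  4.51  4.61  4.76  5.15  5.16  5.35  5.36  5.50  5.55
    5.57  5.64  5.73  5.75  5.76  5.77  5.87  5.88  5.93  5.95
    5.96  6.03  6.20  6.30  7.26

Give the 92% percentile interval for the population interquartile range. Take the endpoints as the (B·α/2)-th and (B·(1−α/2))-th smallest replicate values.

α = 0.08; lower rank = 25 × 0.040 = 1; upper rank = 25 × 0.960 = 24.
The 1st smallest replicate is 3.86; the 24th is 6.30.

(3.86, 6.30)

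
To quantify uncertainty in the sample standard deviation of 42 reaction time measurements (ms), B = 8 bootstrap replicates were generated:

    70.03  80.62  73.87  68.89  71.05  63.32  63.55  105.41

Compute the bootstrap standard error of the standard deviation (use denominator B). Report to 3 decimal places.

SE* = 12.755

Bootstrap SE is the standard deviation of the 8 replicate standard deviations.
Mean of replicates: (70.03 + 80.62 + 73.87 + 68.89 + 71.05 + 63.32 + 63.55 + 105.41) / 8 = 596.7400 / 8 = 74.5925
Sum of squared deviations: (−4.5625)² + (+6.0275)² + (−0.7225)² + (−5.7025)² + (−3.5425)² + (−11.2725)² + (−11.0425)² + (+30.8175)² = 1301.4613
Variance = 1301.4613 / 8 = 162.6827
SE* = √162.6827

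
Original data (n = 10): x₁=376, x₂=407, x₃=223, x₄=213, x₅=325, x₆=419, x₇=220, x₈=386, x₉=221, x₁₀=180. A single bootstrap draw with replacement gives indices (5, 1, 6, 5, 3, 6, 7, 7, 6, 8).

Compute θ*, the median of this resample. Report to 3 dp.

θ* = 350.500

Resample values: 325, 376, 419, 325, 223, 419, 220, 220, 419, 386.
Sorted: 220, 220, 223, 325, 325, 376, 386, 419, 419, 419
Median = average of the two middle values = 350.500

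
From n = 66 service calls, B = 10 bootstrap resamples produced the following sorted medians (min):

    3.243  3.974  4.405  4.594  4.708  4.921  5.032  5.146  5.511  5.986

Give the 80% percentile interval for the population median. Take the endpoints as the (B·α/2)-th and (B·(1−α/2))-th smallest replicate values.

α = 0.20; lower rank = 10 × 0.100 = 1; upper rank = 10 × 0.900 = 9.
The 1st smallest replicate is 3.243; the 9th is 5.511.

(3.243, 5.511)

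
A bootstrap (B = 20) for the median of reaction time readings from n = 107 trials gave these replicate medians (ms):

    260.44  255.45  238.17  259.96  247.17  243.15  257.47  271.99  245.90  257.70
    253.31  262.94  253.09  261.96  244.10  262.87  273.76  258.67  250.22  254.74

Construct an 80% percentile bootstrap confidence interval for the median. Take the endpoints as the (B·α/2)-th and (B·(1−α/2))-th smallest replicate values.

(243.15, 262.94)

Sorted replicates: 238.17, 243.15, 244.10, 245.90, 247.17, 250.22, 253.09, 253.31, 254.74, 255.45, 257.47, 257.70, 258.67, 259.96, 260.44, 261.96, 262.87, 262.94, 271.99, 273.76
α = 0.20; lower rank = 20 × 0.100 = 2; upper rank = 20 × 0.900 = 18.
The 2nd smallest replicate is 243.15; the 18th is 262.94.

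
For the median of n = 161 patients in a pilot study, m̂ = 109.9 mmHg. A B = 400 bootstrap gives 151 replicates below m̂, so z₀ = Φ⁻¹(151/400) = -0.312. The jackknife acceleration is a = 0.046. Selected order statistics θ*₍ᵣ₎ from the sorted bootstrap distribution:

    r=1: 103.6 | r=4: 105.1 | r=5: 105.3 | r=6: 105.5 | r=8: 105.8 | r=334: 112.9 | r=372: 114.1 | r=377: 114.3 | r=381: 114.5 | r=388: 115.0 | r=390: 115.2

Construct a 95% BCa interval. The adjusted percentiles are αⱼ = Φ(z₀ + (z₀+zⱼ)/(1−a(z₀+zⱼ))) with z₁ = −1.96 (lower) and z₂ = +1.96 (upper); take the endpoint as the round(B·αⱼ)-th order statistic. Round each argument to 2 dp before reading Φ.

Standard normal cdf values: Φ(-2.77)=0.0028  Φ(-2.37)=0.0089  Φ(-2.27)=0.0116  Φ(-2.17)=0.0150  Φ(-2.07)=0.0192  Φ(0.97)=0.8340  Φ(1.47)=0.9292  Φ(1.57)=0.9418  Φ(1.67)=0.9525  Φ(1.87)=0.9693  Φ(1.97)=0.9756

(105.1, 114.1)

Lower: z₀ + z₁ = -0.312 + (-1.960) = -2.272; 1 − a(z₀+z₁) = 1 − (0.046)(-2.272) = 1.1045; argument = -0.312 + (-2.272)/1.1045 = -2.3690 → -2.37.
α₁ = Φ(-2.37) = 0.0089; rank = round(400 × 0.0089) = 4; θ*₍4₎ = 105.1.
Upper: z₀ + z₂ = 1.648; 1 − a(z₀+z₂) = 0.9242; argument = 1.4712 → 1.47; α₂ = 0.9292; rank = 372; θ*₍372₎ = 114.1.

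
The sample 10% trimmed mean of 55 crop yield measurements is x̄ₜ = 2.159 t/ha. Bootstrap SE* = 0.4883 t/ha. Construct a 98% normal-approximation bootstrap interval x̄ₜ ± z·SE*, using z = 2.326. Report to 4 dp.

(1.0232, 3.2948)

Margin = 2.326 × 0.4883 = 1.13579
Interval: 2.159 ± 1.13579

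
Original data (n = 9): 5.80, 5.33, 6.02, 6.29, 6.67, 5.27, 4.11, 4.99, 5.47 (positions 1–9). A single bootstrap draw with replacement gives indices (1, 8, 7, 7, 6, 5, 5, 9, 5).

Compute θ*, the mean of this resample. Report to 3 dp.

θ* = 5.529

Resample values: 5.80, 4.99, 4.11, 4.11, 5.27, 6.67, 6.67, 5.47, 6.67.
Mean = (5.80 + 4.99 + 4.11 + 4.11 + 5.27 + 6.67 + 6.67 + 5.47 + 6.67) / 9 = 49.760 / 9 = 5.529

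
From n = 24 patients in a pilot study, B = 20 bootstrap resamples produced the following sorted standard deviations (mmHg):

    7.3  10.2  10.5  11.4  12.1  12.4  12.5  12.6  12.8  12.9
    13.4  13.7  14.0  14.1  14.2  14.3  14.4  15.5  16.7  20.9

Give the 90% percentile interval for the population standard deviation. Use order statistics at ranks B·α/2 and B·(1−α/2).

α = 0.10; lower rank = 20 × 0.050 = 1; upper rank = 20 × 0.950 = 19.
The 1st smallest replicate is 7.3; the 19th is 16.7.

(7.3, 16.7)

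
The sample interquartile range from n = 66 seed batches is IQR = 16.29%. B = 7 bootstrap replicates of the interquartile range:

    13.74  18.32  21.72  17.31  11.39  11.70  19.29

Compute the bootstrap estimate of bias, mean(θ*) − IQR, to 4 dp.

bias = −0.0800

mean(θ*) = (13.74 + 18.32 + 21.72 + 17.31 + 11.39 + 11.70 + 19.29) / 7 = 16.21000
bias = 16.21000 − 16.29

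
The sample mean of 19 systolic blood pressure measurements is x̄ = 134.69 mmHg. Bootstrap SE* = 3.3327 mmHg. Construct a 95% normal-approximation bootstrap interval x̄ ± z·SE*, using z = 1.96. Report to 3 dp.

Margin = 1.96 × 3.3327 = 6.5321
Interval: 134.69 ± 6.5321

(128.158, 141.222)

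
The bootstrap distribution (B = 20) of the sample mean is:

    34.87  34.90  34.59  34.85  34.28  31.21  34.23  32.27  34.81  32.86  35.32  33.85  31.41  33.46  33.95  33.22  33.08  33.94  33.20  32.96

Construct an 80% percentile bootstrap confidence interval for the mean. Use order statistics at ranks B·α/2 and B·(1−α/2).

(31.41, 34.87)

Sorted replicates: 31.21, 31.41, 32.27, 32.86, 32.96, 33.08, 33.20, 33.22, 33.46, 33.85, 33.94, 33.95, 34.23, 34.28, 34.59, 34.81, 34.85, 34.87, 34.90, 35.32
α = 0.20; lower rank = 20 × 0.100 = 2; upper rank = 20 × 0.900 = 18.
The 2nd smallest replicate is 31.41; the 18th is 34.87.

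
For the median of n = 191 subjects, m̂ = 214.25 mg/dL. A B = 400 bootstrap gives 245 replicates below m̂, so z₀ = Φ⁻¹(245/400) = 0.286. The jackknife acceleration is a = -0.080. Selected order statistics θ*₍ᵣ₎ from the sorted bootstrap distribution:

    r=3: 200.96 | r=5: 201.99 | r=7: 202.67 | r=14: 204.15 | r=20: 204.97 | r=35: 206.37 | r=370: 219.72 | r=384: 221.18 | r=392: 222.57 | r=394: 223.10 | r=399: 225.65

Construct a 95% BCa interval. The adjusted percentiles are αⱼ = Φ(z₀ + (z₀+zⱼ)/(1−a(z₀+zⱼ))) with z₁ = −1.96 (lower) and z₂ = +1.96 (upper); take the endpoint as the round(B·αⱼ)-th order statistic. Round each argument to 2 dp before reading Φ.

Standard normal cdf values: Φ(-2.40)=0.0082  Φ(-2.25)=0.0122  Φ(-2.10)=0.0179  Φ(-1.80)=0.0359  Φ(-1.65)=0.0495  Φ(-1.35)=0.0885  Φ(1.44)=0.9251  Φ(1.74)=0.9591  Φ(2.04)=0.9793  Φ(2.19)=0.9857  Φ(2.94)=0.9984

(204.97, 223.10)

Lower: z₀ + z₁ = 0.286 + (-1.960) = -1.674; 1 − a(z₀+z₁) = 1 − (-0.080)(-1.674) = 0.8661; argument = 0.286 + (-1.674)/0.8661 = -1.6468 → -1.65.
α₁ = Φ(-1.65) = 0.0495; rank = round(400 × 0.0495) = 20; θ*₍20₎ = 204.97.
Upper: z₀ + z₂ = 2.246; 1 − a(z₀+z₂) = 1.1797; argument = 2.1899 → 2.19; α₂ = 0.9857; rank = 394; θ*₍394₎ = 223.10.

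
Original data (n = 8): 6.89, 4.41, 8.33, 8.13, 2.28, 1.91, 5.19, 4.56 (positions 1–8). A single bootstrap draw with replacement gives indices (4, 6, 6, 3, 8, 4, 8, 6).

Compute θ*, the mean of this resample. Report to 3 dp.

θ* = 4.930

Resample values: 8.13, 1.91, 1.91, 8.33, 4.56, 8.13, 4.56, 1.91.
Mean = (8.13 + 1.91 + 1.91 + 8.33 + 4.56 + 8.13 + 4.56 + 1.91) / 8 = 39.440 / 8 = 4.930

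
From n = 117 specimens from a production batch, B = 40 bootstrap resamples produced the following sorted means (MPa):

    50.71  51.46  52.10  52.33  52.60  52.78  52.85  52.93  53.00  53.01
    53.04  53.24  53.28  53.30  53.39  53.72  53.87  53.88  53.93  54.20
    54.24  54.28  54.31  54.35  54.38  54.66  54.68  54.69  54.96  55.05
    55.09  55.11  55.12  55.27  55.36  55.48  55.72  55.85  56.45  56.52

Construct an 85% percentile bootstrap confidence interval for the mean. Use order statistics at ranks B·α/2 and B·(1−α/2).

α = 0.15; lower rank = 40 × 0.075 = 3; upper rank = 40 × 0.925 = 37.
The 3rd smallest replicate is 52.10; the 37th is 55.72.

(52.10, 55.72)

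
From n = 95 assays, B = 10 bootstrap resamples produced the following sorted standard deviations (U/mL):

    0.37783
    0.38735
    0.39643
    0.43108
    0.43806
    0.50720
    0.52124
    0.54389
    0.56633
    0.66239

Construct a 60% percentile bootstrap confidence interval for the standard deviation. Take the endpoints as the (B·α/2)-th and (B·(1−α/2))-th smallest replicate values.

α = 0.40; lower rank = 10 × 0.200 = 2; upper rank = 10 × 0.800 = 8.
The 2nd smallest replicate is 0.38735; the 8th is 0.54389.

(0.38735, 0.54389)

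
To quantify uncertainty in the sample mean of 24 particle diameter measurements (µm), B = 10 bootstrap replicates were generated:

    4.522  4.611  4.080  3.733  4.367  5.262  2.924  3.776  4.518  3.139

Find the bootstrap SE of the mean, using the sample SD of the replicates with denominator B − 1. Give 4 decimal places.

Bootstrap SE is the standard deviation of the 10 replicate means.
Mean of replicates: (4.522 + 4.611 + 4.080 + 3.733 + 4.367 + 5.262 + 2.924 + 3.776 + 4.518 + 3.139) / 10 = 40.93200 / 10 = 4.09320
Sum of squared deviations: (+0.42880)² + (+0.51780)² + (−0.01320)² + (−0.36020)² + (+0.27380)² + (+1.16880)² + (−1.16920)² + (−0.31720)² + (+0.42480)² + (−0.95420)² = 4.58156
Variance = 4.58156 / 9 = 0.50906
SE* = √0.50906

SE* = 0.7135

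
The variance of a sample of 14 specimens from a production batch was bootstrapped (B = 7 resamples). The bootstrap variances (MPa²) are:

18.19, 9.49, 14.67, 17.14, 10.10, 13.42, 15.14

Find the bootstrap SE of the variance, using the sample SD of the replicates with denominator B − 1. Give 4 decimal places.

Bootstrap SE is the standard deviation of the 7 replicate variances.
Mean of replicates: (18.19 + 9.49 + 14.67 + 17.14 + 10.10 + 13.42 + 15.14) / 7 = 98.15000 / 7 = 14.02143
Sum of squared deviations: (+4.16857)² + (−4.53143)² + (+0.64857)² + (+3.11857)² + (−3.92143)² + (−0.60143)² + (+1.11857)² = 65.04749
Variance = 65.04749 / 6 = 10.84125
SE* = √10.84125

SE* = 3.2926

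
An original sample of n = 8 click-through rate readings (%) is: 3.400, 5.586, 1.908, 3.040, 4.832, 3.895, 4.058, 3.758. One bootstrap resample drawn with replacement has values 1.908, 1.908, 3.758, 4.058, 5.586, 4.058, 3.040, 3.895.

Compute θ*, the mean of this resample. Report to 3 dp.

θ* = 3.526

Mean = (1.908 + 1.908 + 3.758 + 4.058 + 5.586 + 4.058 + 3.040 + 3.895) / 8 = 28.2110 / 8 = 3.526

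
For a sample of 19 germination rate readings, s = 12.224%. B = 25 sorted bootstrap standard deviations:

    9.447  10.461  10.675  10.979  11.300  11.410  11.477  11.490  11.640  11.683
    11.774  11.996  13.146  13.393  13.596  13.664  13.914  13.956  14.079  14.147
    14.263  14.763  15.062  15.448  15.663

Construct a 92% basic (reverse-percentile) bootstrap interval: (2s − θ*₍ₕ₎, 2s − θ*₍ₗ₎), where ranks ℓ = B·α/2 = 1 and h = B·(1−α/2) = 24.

(9.000, 15.001)

Percentile endpoints at ranks 1 and 24: θ*₍1₎ = 9.447, θ*₍24₎ = 15.448.
Basic interval reflects these around s:
  lower = 2 × 12.224 − 15.448 = 9.000
  upper = 2 × 12.224 − 9.447 = 15.001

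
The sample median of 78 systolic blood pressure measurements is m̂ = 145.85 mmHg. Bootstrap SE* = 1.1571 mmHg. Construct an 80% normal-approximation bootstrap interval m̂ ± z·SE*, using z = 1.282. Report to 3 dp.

Margin = 1.282 × 1.1571 = 1.4834
Interval: 145.85 ± 1.4834

(144.367, 147.333)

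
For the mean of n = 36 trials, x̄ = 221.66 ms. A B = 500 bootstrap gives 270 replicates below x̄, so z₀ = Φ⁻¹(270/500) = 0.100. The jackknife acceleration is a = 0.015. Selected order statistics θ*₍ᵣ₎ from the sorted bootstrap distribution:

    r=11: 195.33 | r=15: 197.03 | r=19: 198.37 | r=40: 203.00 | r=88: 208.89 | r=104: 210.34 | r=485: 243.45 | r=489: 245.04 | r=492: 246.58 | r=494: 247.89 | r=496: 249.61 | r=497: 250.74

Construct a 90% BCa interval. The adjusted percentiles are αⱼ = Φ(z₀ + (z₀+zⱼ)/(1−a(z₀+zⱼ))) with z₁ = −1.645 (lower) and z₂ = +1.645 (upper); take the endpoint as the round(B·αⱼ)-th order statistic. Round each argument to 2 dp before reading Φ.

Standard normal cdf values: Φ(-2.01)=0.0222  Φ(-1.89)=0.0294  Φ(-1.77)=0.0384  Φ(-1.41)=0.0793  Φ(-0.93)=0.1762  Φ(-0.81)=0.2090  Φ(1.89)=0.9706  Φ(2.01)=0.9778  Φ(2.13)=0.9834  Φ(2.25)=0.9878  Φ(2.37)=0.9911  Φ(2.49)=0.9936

(203.00, 243.45)

Lower: z₀ + z₁ = 0.100 + (-1.645) = -1.545; 1 − a(z₀+z₁) = 1 − (0.015)(-1.545) = 1.0232; argument = 0.100 + (-1.545)/1.0232 = -1.4100 → -1.41.
α₁ = Φ(-1.41) = 0.0793; rank = round(500 × 0.0793) = 40; θ*₍40₎ = 203.00.
Upper: z₀ + z₂ = 1.745; 1 − a(z₀+z₂) = 0.9738; argument = 1.8919 → 1.89; α₂ = 0.9706; rank = 485; θ*₍485₎ = 243.45.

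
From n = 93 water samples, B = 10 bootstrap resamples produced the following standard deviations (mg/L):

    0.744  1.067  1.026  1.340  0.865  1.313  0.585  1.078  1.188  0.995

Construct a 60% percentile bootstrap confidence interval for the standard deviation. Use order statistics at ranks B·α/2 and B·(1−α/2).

(0.744, 1.188)

Sorted replicates: 0.585, 0.744, 0.865, 0.995, 1.026, 1.067, 1.078, 1.188, 1.313, 1.340
α = 0.40; lower rank = 10 × 0.200 = 2; upper rank = 10 × 0.800 = 8.
The 2nd smallest replicate is 0.744; the 8th is 1.188.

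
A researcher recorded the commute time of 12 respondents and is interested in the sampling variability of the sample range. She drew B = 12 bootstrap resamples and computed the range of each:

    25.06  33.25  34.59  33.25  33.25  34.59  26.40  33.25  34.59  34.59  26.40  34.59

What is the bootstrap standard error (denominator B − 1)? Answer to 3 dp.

SE* = 3.701

Bootstrap SE is the standard deviation of the 12 replicate ranges.
Mean of replicates: (25.06 + 33.25 + 34.59 + 33.25 + 33.25 + 34.59 + 26.40 + 33.25 + 34.59 + 34.59 + 26.40 + 34.59) / 12 = 383.8100 / 12 = 31.9842
Sum of squared deviations: (−6.9242)² + (+1.2658)² + (+2.6058)² + (+1.2658)² + (+1.2658)² + (+2.6058)² + (−5.5842)² + (+1.2658)² + (+2.6058)² + (+2.6058)² + (−5.5842)² + (+2.6058)² = 150.6711
Variance = 150.6711 / 11 = 13.6974
SE* = √13.6974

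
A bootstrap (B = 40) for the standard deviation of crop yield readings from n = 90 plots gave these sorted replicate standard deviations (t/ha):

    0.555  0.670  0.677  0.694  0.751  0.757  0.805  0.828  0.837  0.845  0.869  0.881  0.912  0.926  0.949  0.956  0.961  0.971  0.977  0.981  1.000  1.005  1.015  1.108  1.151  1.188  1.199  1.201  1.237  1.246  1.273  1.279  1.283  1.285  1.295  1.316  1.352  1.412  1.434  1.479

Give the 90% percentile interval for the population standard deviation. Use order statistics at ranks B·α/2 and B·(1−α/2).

α = 0.10; lower rank = 40 × 0.050 = 2; upper rank = 40 × 0.950 = 38.
The 2nd smallest replicate is 0.670; the 38th is 1.412.

(0.670, 1.412)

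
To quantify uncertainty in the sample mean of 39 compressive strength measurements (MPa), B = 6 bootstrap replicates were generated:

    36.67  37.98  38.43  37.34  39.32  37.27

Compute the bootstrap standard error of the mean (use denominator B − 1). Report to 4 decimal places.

Bootstrap SE is the standard deviation of the 6 replicate means.
Mean of replicates: (36.67 + 37.98 + 38.43 + 37.34 + 39.32 + 37.27) / 6 = 227.01000 / 6 = 37.83500
Sum of squared deviations: (−1.16500)² + (+0.14500)² + (+0.59500)² + (−0.49500)² + (+1.48500)² + (−0.56500)² = 4.50175
Variance = 4.50175 / 5 = 0.90035
SE* = √0.90035

SE* = 0.9489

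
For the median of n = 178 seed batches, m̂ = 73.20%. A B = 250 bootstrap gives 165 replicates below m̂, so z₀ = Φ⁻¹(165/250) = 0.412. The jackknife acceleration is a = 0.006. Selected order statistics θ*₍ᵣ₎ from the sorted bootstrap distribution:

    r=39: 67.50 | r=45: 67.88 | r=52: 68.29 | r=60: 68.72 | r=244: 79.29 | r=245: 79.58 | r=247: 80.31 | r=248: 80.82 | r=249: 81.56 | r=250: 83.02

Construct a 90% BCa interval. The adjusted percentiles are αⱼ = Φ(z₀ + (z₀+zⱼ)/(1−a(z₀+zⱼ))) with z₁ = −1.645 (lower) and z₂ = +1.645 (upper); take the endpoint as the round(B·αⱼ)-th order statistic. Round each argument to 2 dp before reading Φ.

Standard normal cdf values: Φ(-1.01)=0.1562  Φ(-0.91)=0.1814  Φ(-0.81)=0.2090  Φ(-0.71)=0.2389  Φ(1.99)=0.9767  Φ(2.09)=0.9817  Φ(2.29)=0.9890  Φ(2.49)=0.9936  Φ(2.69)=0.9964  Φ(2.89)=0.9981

Lower: z₀ + z₁ = 0.412 + (-1.645) = -1.233; 1 − a(z₀+z₁) = 1 − (0.006)(-1.233) = 1.0074; argument = 0.412 + (-1.233)/1.0074 = -0.8119 → -0.81.
α₁ = Φ(-0.81) = 0.2090; rank = round(250 × 0.2090) = 52; θ*₍52₎ = 68.29.
Upper: z₀ + z₂ = 2.057; 1 − a(z₀+z₂) = 0.9877; argument = 2.4947 → 2.49; α₂ = 0.9936; rank = 248; θ*₍248₎ = 80.82.

(68.29, 80.82)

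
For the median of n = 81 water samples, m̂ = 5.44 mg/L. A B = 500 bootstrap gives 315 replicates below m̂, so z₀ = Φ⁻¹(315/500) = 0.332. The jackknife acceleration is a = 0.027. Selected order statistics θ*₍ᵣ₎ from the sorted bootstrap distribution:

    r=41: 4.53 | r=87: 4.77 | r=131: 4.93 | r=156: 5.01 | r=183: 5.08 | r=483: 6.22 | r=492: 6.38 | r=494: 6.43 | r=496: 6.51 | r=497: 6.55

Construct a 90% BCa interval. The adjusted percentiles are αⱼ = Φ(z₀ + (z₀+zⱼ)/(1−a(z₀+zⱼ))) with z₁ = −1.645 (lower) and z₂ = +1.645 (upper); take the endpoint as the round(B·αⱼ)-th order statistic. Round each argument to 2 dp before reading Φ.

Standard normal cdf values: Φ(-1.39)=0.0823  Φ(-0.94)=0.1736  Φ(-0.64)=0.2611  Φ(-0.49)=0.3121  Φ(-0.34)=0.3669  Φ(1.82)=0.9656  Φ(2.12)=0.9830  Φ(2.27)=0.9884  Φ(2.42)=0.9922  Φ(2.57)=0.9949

Lower: z₀ + z₁ = 0.332 + (-1.645) = -1.313; 1 − a(z₀+z₁) = 1 − (0.027)(-1.313) = 1.0355; argument = 0.332 + (-1.313)/1.0355 = -0.9360 → -0.94.
α₁ = Φ(-0.94) = 0.1736; rank = round(500 × 0.1736) = 87; θ*₍87₎ = 4.77.
Upper: z₀ + z₂ = 1.977; 1 − a(z₀+z₂) = 0.9466; argument = 2.4205 → 2.42; α₂ = 0.9922; rank = 496; θ*₍496₎ = 6.51.

(4.77, 6.51)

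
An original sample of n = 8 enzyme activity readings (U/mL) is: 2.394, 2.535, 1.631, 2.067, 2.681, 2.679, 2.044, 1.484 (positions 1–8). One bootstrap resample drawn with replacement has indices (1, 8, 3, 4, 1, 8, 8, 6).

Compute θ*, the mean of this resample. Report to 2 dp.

θ* = 1.95

Resample values: 2.394, 1.484, 1.631, 2.067, 2.394, 1.484, 1.484, 2.679.
Mean = (2.394 + 1.484 + 1.631 + 2.067 + 2.394 + 1.484 + 1.484 + 2.679) / 8 = 15.6170 / 8 = 1.95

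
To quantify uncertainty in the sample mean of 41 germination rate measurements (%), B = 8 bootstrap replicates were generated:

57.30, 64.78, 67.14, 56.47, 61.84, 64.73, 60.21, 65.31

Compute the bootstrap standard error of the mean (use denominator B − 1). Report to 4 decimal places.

Bootstrap SE is the standard deviation of the 8 replicate means.
Mean of replicates: (57.30 + 64.78 + 67.14 + 56.47 + 61.84 + 64.73 + 60.21 + 65.31) / 8 = 497.78000 / 8 = 62.22250
Sum of squared deviations: (−4.92250)² + (+2.55750)² + (+4.91750)² + (−5.75250)² + (−0.38250)² + (+2.50750)² + (−2.01250)² + (+3.08750)² = 108.06155
Variance = 108.06155 / 7 = 15.43736
SE* = √15.43736

SE* = 3.9290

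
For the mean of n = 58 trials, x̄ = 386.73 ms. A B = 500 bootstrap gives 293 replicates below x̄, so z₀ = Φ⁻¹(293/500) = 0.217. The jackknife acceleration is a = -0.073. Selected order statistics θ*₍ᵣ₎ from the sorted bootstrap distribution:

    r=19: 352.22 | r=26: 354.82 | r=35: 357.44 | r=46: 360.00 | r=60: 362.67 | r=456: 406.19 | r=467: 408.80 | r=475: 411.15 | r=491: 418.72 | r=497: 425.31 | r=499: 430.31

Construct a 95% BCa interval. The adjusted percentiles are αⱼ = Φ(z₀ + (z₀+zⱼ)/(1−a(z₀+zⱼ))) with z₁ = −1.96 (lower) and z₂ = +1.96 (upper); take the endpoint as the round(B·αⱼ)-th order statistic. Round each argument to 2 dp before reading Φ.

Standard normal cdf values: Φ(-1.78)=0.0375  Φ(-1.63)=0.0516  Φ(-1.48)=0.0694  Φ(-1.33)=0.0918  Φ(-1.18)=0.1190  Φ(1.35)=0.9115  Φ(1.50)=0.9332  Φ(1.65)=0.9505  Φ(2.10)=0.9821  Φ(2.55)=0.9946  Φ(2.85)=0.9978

Lower: z₀ + z₁ = 0.217 + (-1.960) = -1.743; 1 − a(z₀+z₁) = 1 − (-0.073)(-1.743) = 0.8728; argument = 0.217 + (-1.743)/0.8728 = -1.7801 → -1.78.
α₁ = Φ(-1.78) = 0.0375; rank = round(500 × 0.0375) = 19; θ*₍19₎ = 352.22.
Upper: z₀ + z₂ = 2.177; 1 − a(z₀+z₂) = 1.1589; argument = 2.0955 → 2.10; α₂ = 0.9821; rank = 491; θ*₍491₎ = 418.72.

(352.22, 418.72)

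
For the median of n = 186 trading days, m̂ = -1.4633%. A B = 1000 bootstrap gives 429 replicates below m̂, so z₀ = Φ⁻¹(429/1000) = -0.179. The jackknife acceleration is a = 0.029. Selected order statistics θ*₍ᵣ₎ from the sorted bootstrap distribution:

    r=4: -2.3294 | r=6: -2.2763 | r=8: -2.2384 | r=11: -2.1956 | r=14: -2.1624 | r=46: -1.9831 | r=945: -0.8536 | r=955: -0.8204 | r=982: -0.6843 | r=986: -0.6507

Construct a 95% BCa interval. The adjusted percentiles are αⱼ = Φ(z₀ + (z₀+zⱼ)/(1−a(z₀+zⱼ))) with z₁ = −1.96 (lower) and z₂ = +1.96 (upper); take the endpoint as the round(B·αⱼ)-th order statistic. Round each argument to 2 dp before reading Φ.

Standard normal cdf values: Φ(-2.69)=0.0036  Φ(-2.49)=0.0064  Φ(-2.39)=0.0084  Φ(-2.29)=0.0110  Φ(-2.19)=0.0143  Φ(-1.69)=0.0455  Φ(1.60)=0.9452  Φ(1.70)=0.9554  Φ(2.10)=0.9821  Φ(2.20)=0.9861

(-2.1624, -0.8204)

Lower: z₀ + z₁ = -0.179 + (-1.960) = -2.139; 1 − a(z₀+z₁) = 1 − (0.029)(-2.139) = 1.0620; argument = -0.179 + (-2.139)/1.0620 = -2.1931 → -2.19.
α₁ = Φ(-2.19) = 0.0143; rank = round(1000 × 0.0143) = 14; θ*₍14₎ = -2.1624.
Upper: z₀ + z₂ = 1.781; 1 − a(z₀+z₂) = 0.9484; argument = 1.6990 → 1.70; α₂ = 0.9554; rank = 955; θ*₍955₎ = -0.8204.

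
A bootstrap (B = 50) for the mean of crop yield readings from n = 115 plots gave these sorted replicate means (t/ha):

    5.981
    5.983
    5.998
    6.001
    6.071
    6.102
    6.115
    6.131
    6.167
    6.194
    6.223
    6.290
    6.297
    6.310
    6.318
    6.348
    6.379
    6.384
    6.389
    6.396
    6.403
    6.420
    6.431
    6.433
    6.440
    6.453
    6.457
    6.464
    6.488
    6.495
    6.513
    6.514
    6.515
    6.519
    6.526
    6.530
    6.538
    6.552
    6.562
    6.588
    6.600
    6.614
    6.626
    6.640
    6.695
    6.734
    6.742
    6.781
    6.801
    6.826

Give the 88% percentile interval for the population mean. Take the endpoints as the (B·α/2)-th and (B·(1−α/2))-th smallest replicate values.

(5.998, 6.742)

α = 0.12; lower rank = 50 × 0.060 = 3; upper rank = 50 × 0.940 = 47.
The 3rd smallest replicate is 5.998; the 47th is 6.742.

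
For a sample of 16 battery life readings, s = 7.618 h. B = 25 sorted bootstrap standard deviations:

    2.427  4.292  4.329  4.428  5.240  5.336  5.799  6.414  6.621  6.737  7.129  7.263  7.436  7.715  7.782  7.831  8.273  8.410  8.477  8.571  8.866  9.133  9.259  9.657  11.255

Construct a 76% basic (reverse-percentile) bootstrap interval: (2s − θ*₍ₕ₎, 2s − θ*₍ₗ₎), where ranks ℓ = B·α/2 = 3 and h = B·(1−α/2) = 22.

(6.103, 10.907)

Percentile endpoints at ranks 3 and 22: θ*₍3₎ = 4.329, θ*₍22₎ = 9.133.
Basic interval reflects these around s:
  lower = 2 × 7.618 − 9.133 = 6.103
  upper = 2 × 7.618 − 4.329 = 10.907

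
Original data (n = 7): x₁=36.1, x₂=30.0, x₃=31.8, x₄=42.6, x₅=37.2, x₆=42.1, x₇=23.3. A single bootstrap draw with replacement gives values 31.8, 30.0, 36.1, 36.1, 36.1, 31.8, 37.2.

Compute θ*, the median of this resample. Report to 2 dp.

Sorted: 30.0, 31.8, 31.8, 36.1, 36.1, 36.1, 37.2
Median = middle value = 36.10

θ* = 36.10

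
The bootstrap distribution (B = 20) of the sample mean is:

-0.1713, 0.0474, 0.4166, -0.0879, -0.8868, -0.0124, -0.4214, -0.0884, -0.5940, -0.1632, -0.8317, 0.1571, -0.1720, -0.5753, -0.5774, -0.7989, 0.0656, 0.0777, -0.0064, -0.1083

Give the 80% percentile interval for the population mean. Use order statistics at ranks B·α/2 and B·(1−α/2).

Sorted replicates: -0.8868, -0.8317, -0.7989, -0.5940, -0.5774, -0.5753, -0.4214, -0.1720, -0.1713, -0.1632, -0.1083, -0.0884, -0.0879, -0.0124, -0.0064, 0.0474, 0.0656, 0.0777, 0.1571, 0.4166
α = 0.20; lower rank = 20 × 0.100 = 2; upper rank = 20 × 0.900 = 18.
The 2nd smallest replicate is -0.8317; the 18th is 0.0777.

(-0.8317, 0.0777)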